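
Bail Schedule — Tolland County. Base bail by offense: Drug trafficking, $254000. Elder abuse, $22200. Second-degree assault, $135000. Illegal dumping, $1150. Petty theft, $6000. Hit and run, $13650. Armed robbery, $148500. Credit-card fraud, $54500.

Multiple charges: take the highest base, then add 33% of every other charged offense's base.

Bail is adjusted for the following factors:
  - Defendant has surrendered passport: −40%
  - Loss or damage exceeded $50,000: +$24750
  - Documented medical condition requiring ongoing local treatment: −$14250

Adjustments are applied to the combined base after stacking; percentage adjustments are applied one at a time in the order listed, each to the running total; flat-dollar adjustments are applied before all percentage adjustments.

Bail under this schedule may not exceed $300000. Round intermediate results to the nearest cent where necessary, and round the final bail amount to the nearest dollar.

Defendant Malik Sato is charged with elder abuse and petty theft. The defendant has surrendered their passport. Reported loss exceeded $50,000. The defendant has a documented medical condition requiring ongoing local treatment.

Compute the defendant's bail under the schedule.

$20808

Base amounts from the schedule: elder abuse $22200; petty theft $6000.
Stacking rule: highest base plus 33% of each additional charge. Highest is elder abuse at $22200. Additional: $6000 × 33% = $1980. Combined base = $22200 + $1980 = $24180.
Loss or damage exceeded $50,000 (+$24750 flat): $24180 + $24750 = $48930.
Documented medical condition requiring ongoing local treatment (−$14250 flat): $48930 − $14250 = $34680.
Defendant has surrendered passport (−40%): $34680 × 0.6 = $20808.
$20808 is within the $300000 maximum.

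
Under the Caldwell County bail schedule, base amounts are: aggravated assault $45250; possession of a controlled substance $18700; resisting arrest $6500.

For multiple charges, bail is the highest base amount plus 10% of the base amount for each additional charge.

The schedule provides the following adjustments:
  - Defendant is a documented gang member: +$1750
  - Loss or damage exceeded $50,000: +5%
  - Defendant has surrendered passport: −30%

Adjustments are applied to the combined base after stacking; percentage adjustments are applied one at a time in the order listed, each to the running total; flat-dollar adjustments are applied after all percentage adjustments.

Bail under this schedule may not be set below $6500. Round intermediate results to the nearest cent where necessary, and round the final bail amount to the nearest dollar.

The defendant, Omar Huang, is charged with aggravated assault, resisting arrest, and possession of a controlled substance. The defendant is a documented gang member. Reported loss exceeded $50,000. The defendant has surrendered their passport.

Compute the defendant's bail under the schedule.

$36861

Base amounts from the schedule: aggravated assault $45250; resisting arrest $6500; possession of a controlled substance $18700.
Stacking rule: highest base plus 10% of each additional charge. Highest is aggravated assault at $45250. Additional: $6500 × 10% = $650; $18700 × 10% = $1870. Combined base = $45250 + $2520 = $47770.
Loss or damage exceeded $50,000 (+5%): $47770 × 1.05 = $50158.50.
Defendant has surrendered passport (−30%): $50158.50 × 0.7 = $35110.95.
Defendant is a documented gang member (+$1750 flat): $35110.95 + $1750 = $36860.95.
$36860.95 is at or above the $6500 minimum.
Rounded to the nearest dollar: $36861.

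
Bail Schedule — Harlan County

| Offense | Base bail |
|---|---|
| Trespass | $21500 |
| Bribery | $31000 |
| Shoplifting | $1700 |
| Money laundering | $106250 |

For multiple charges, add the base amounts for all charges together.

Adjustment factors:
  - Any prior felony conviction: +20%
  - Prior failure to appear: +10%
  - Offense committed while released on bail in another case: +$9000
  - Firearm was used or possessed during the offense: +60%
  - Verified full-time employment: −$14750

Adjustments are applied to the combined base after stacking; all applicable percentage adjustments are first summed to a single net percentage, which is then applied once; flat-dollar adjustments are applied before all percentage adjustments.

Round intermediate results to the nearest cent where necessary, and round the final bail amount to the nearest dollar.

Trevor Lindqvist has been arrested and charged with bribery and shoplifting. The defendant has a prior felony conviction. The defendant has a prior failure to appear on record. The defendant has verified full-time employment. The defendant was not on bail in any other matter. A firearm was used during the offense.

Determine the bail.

$34105

Base amounts from the schedule: bribery $31000; shoplifting $1700.
Stacking rule: sum of all bases. $31000 + $1700 = $32700.
Verified full-time employment (−$14750 flat): $32700 − $14750 = $17950.
Net percentage adjustment: +20% +10% +60% = +90%. $17950 × 1.9 = $34105.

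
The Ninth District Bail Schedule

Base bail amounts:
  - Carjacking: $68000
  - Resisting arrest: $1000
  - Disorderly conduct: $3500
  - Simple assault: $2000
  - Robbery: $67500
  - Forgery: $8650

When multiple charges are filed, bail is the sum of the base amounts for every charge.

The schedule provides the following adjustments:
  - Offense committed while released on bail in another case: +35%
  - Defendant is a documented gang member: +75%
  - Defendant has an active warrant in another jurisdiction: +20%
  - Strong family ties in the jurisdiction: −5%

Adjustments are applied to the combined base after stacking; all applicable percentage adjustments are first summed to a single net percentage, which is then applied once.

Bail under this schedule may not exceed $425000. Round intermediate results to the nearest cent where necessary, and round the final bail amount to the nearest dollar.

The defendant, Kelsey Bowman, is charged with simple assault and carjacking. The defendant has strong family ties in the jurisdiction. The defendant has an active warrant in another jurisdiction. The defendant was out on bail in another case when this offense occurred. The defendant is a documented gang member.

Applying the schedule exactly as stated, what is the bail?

Base amounts from the schedule: simple assault $2000; carjacking $68000.
Stacking rule: sum of all bases. $2000 + $68000 = $70000.
Net percentage adjustment: +35% +75% +20% −5% = +125%. $70000 × 2.25 = $157500.
$157500 is within the $425000 maximum.

$157500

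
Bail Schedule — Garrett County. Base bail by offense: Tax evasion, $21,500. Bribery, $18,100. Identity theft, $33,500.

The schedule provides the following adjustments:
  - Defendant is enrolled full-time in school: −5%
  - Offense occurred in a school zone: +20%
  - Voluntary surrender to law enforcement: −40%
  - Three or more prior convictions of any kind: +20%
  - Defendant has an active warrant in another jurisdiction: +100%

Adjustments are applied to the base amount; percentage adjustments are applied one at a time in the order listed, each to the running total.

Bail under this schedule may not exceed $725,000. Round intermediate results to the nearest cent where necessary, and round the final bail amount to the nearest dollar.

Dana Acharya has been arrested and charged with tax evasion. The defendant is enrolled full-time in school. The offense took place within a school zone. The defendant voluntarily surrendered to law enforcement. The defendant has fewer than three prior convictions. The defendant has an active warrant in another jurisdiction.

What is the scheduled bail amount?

$29,412

Base amounts from the schedule: tax evasion $21,500.
Single charge. Combined base = $21,500.
Defendant is enrolled full-time in school (−5%): $21,500 × 0.95 = $20,425.
Offense occurred in a school zone (+20%): $20,425 × 1.2 = $24,510.
Voluntary surrender to law enforcement (−40%): $24,510 × 0.6 = $14,706.
Defendant has an active warrant in another jurisdiction (+100%): $14,706 × 2 = $29,412.
$29,412 is within the $725,000 maximum.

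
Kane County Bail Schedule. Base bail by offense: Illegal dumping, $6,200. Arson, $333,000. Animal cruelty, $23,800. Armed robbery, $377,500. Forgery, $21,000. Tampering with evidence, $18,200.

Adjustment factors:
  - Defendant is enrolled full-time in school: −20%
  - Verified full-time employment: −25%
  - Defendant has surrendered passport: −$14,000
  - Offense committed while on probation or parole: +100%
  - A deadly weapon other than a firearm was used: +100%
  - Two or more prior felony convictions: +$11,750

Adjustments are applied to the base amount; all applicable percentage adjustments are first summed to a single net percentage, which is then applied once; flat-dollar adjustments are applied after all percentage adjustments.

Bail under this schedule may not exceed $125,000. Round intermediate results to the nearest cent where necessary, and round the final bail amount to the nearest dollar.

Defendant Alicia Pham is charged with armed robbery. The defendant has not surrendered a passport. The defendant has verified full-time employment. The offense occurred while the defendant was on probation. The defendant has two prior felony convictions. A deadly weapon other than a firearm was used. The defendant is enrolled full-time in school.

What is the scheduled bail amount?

$125,000

Base amounts from the schedule: armed robbery $377,500.
Single charge. Combined base = $377,500.
Net percentage adjustment: −20% −25% +100% +100% = +155%. $377,500 × 2.55 = $962,625.
Two or more prior felony convictions (+$11,750 flat): $962,625 + $11,750 = $974,375.
Result $974,375 exceeds the maximum of $125,000; bail is capped at $125,000.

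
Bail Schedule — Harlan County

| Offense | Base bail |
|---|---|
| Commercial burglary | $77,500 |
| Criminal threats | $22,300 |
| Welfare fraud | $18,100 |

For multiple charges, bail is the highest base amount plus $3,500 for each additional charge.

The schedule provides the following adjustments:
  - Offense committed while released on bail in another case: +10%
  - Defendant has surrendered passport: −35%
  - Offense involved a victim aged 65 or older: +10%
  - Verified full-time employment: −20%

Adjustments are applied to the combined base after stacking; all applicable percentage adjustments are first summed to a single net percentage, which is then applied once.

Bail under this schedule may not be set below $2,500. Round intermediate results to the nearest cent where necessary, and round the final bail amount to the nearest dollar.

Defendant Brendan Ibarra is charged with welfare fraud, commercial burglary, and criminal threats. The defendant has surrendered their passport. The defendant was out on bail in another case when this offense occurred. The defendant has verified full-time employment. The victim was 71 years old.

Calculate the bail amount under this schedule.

Base amounts from the schedule: welfare fraud $18,100; commercial burglary $77,500; criminal threats $22,300.
Stacking rule: highest base plus $3,500 per additional charge. Highest is commercial burglary at $77,500; 2 additional charges → +$7,000. Combined base = $84,500.
Net percentage adjustment: +10% −35% +10% −20% = −35%. $84,500 × 0.65 = $54,925.
$54,925 is at or above the $2,500 minimum.

$54,925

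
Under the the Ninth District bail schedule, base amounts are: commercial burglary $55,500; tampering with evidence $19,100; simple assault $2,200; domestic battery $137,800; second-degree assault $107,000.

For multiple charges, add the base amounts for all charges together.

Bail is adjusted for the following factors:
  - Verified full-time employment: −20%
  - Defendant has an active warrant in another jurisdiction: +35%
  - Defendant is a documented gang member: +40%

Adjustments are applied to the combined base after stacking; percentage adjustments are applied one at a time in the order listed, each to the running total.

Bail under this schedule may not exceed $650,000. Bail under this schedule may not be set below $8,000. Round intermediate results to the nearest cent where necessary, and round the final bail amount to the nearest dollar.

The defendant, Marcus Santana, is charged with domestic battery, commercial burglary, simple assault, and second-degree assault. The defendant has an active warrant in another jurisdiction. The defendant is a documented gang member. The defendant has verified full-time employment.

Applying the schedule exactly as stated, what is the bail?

Base amounts from the schedule: domestic battery $137,800; commercial burglary $55,500; simple assault $2,200; second-degree assault $107,000.
Stacking rule: sum of all bases. $137,800 + $55,500 + $2,200 + $107,000 = $302,500.
Verified full-time employment (−20%): $302,500 × 0.8 = $242,000.
Defendant has an active warrant in another jurisdiction (+35%): $242,000 × 1.35 = $326,700.
Defendant is a documented gang member (+40%): $326,700 × 1.4 = $457,380.
$457,380 is within the $650,000 maximum.
$457,380 is at or above the $8,000 minimum.

$457,380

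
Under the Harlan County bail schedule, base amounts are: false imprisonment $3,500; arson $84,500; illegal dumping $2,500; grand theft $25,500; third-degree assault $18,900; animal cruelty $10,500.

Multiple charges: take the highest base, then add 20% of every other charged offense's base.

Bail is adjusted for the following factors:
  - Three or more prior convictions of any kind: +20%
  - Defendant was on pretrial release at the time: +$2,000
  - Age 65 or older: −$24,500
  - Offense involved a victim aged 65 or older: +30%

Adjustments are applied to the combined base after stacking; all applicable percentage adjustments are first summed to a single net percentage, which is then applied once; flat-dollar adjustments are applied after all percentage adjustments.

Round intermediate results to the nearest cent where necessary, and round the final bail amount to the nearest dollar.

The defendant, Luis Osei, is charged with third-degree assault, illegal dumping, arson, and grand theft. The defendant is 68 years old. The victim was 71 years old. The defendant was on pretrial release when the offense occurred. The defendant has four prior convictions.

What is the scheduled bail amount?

Base amounts from the schedule: third-degree assault $18,900; illegal dumping $2,500; arson $84,500; grand theft $25,500.
Stacking rule: highest base plus 20% of each additional charge. Highest is arson at $84,500. Additional: $18,900 × 20% = $3,780; $2,500 × 20% = $500; $25,500 × 20% = $5,100. Combined base = $84,500 + $9,380 = $93,880.
Net percentage adjustment: +20% +30% = +50%. $93,880 × 1.5 = $140,820.
Defendant was on pretrial release at the time (+$2,000 flat): $140,820 + $2,000 = $142,820.
Age 65 or older (−$24,500 flat): $142,820 − $24,500 = $118,320.

$118,320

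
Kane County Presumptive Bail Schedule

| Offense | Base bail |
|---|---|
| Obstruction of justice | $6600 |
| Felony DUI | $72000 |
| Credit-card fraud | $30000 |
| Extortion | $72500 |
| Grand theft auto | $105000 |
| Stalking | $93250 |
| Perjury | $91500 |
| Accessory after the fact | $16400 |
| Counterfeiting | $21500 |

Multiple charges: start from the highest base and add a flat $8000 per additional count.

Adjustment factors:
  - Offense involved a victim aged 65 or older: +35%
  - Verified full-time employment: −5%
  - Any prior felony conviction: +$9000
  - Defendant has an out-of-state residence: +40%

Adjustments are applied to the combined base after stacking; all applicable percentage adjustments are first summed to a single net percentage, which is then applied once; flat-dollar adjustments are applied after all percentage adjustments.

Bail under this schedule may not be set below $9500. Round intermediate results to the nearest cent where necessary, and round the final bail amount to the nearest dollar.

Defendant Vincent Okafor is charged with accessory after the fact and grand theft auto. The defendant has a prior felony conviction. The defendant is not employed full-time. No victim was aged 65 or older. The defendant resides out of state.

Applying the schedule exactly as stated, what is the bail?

$167200

Base amounts from the schedule: accessory after the fact $16400; grand theft auto $105000.
Stacking rule: highest base plus $8000 per additional charge. Highest is grand theft auto at $105000; 1 additional charge → +$8000. Combined base = $113000.
Defendant has an out-of-state residence (+40%): $113000 × 1.4 = $158200.
Any prior felony conviction (+$9000 flat): $158200 + $9000 = $167200.
$167200 is at or above the $9500 minimum.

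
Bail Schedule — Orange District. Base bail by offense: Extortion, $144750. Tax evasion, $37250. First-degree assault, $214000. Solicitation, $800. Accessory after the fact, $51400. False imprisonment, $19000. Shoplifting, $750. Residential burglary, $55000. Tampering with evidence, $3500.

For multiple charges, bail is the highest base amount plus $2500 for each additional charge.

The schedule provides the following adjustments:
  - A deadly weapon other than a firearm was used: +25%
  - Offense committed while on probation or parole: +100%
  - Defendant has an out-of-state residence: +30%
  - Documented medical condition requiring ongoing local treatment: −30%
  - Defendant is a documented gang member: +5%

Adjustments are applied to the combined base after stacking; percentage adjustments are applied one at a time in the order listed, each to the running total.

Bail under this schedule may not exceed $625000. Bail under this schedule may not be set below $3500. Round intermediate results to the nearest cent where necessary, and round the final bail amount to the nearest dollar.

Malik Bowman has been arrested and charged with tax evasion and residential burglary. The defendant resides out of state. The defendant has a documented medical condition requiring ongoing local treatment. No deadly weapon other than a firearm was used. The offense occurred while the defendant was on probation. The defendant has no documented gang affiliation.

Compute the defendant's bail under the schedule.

Base amounts from the schedule: tax evasion $37250; residential burglary $55000.
Stacking rule: highest base plus $2500 per additional charge. Highest is residential burglary at $55000; 1 additional charge → +$2500. Combined base = $57500.
Offense committed while on probation or parole (+100%): $57500 × 2 = $115000.
Defendant has an out-of-state residence (+30%): $115000 × 1.3 = $149500.
Documented medical condition requiring ongoing local treatment (−30%): $149500 × 0.7 = $104650.
$104650 is within the $625000 maximum.
$104650 is at or above the $3500 minimum.

$104650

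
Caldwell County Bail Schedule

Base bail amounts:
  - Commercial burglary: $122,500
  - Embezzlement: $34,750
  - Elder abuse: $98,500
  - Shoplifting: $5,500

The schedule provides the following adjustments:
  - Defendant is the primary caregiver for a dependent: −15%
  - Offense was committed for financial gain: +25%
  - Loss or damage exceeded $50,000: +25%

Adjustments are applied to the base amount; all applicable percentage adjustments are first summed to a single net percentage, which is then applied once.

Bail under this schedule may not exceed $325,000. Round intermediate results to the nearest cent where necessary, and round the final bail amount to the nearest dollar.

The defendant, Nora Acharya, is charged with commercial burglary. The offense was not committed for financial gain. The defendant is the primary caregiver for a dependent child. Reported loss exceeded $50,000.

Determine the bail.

Base amounts from the schedule: commercial burglary $122,500.
Single charge. Combined base = $122,500.
Net percentage adjustment: −15% +25% = +10%. $122,500 × 1.1 = $134,750.
$134,750 is within the $325,000 maximum.

$134,750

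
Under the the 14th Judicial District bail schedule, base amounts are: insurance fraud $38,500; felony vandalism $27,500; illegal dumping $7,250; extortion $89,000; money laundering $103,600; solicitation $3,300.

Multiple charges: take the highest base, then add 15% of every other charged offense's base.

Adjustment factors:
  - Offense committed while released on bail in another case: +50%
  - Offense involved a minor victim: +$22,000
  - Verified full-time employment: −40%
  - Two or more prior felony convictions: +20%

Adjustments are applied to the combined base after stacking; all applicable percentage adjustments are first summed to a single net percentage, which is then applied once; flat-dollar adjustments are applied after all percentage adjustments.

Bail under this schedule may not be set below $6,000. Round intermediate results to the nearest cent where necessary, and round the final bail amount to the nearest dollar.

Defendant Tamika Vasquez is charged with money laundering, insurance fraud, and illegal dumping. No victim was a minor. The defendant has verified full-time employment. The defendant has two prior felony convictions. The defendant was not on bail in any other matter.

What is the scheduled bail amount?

Base amounts from the schedule: money laundering $103,600; insurance fraud $38,500; illegal dumping $7,250.
Stacking rule: highest base plus 15% of each additional charge. Highest is money laundering at $103,600. Additional: $38,500 × 15% = $5,775; $7,250 × 15% = $1,087.50. Combined base = $103,600 + $6,862.50 = $110,462.50.
Net percentage adjustment: −40% +20% = −20%. $110,462.50 × 0.8 = $88,370.
$88,370 is at or above the $6,000 minimum.

$88,370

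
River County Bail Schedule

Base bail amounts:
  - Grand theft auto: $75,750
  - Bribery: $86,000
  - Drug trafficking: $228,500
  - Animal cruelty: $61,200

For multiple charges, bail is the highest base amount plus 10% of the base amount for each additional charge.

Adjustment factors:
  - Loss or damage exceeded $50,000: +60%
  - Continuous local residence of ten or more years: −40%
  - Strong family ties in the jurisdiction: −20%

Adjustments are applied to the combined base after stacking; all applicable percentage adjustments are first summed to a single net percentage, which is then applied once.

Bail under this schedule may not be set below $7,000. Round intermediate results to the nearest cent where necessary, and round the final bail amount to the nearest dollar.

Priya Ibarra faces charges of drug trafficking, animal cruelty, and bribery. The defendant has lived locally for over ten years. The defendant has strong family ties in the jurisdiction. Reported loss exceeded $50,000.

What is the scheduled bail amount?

$243,220

Base amounts from the schedule: drug trafficking $228,500; animal cruelty $61,200; bribery $86,000.
Stacking rule: highest base plus 10% of each additional charge. Highest is drug trafficking at $228,500. Additional: $61,200 × 10% = $6,120; $86,000 × 10% = $8,600. Combined base = $228,500 + $14,720 = $243,220.
Net percentage adjustment: +60% −40% −20% = +0%. $243,220 × 1 = $243,220.
$243,220 is at or above the $7,000 minimum.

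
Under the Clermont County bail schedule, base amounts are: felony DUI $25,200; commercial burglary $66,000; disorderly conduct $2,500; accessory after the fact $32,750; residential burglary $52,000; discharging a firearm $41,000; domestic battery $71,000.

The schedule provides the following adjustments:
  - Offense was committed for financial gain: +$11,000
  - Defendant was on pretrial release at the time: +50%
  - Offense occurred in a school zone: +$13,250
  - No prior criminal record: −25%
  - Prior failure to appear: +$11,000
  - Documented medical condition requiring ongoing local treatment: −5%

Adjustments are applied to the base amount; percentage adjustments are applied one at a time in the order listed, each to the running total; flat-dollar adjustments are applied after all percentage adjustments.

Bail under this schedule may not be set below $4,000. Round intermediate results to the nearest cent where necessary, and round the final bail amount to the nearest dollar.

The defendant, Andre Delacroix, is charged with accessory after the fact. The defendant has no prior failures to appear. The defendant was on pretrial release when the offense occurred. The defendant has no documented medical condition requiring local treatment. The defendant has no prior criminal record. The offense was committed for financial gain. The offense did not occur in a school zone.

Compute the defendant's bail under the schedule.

Base amounts from the schedule: accessory after the fact $32,750.
Single charge. Combined base = $32,750.
Defendant was on pretrial release at the time (+50%): $32,750 × 1.5 = $49,125.
No prior criminal record (−25%): $49,125 × 0.75 = $36,843.75.
Offense was committed for financial gain (+$11,000 flat): $36,843.75 + $11,000 = $47,843.75.
$47,843.75 is at or above the $4,000 minimum.
Rounded to the nearest dollar: $47,844.

$47,844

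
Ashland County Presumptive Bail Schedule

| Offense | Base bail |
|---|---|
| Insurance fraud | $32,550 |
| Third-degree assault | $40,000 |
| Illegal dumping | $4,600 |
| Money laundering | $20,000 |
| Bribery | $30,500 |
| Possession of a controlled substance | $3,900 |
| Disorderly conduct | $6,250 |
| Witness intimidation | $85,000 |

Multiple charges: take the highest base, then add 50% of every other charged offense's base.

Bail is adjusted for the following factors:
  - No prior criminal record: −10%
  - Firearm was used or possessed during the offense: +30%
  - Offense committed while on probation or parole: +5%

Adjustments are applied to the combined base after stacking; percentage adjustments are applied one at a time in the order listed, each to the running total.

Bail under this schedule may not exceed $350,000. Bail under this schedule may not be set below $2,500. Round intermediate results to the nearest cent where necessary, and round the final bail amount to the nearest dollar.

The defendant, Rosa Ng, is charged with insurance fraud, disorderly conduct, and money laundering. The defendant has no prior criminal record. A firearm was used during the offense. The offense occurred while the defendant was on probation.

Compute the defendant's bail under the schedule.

$56,112

Base amounts from the schedule: insurance fraud $32,550; disorderly conduct $6,250; money laundering $20,000.
Stacking rule: highest base plus 50% of each additional charge. Highest is insurance fraud at $32,550. Additional: $6,250 × 50% = $3,125; $20,000 × 50% = $10,000. Combined base = $32,550 + $13,125 = $45,675.
No prior criminal record (−10%): $45,675 × 0.9 = $41,107.50.
Firearm was used or possessed during the offense (+30%): $41,107.50 × 1.3 = $53,439.75.
Offense committed while on probation or parole (+5%): $53,439.75 × 1.05 = $56,111.74.
$56,111.74 is within the $350,000 maximum.
$56,111.74 is at or above the $2,500 minimum.
Rounded to the nearest dollar: $56,112.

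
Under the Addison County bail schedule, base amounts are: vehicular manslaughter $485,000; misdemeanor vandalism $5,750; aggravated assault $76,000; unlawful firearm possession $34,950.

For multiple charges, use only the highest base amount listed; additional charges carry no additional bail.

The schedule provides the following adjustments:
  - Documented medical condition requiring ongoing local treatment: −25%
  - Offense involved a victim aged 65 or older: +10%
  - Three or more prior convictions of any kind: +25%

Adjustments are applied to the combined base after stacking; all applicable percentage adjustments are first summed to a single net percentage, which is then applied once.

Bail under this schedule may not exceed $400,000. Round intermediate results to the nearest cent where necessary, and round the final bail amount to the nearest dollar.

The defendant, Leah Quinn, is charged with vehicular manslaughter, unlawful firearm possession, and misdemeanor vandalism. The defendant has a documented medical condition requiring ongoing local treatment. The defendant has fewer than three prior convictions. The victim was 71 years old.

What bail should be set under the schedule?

$400,000

Base amounts from the schedule: vehicular manslaughter $485,000; unlawful firearm possession $34,950; misdemeanor vandalism $5,750.
Stacking rule: use the highest base only. Highest is vehicular manslaughter at $485,000. Combined base = $485,000.
Net percentage adjustment: −25% +10% = −15%. $485,000 × 0.85 = $412,250.
Result $412,250 exceeds the maximum of $400,000; bail is capped at $400,000.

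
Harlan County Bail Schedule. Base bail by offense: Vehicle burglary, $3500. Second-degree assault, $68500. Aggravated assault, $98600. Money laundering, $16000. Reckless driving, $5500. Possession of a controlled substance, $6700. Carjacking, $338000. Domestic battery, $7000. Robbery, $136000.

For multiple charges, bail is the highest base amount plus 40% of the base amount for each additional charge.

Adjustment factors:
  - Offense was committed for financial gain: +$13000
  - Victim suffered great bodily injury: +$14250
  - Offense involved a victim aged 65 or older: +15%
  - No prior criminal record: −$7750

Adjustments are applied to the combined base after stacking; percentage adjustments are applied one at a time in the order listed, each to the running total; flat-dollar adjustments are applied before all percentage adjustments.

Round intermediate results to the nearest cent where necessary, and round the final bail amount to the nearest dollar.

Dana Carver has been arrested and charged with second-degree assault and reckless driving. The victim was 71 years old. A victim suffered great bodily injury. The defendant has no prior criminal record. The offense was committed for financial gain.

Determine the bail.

Base amounts from the schedule: second-degree assault $68500; reckless driving $5500.
Stacking rule: highest base plus 40% of each additional charge. Highest is second-degree assault at $68500. Additional: $5500 × 40% = $2200. Combined base = $68500 + $2200 = $70700.
Offense was committed for financial gain (+$13000 flat): $70700 + $13000 = $83700.
Victim suffered great bodily injury (+$14250 flat): $83700 + $14250 = $97950.
No prior criminal record (−$7750 flat): $97950 − $7750 = $90200.
Offense involved a victim aged 65 or older (+15%): $90200 × 1.15 = $103730.

$103730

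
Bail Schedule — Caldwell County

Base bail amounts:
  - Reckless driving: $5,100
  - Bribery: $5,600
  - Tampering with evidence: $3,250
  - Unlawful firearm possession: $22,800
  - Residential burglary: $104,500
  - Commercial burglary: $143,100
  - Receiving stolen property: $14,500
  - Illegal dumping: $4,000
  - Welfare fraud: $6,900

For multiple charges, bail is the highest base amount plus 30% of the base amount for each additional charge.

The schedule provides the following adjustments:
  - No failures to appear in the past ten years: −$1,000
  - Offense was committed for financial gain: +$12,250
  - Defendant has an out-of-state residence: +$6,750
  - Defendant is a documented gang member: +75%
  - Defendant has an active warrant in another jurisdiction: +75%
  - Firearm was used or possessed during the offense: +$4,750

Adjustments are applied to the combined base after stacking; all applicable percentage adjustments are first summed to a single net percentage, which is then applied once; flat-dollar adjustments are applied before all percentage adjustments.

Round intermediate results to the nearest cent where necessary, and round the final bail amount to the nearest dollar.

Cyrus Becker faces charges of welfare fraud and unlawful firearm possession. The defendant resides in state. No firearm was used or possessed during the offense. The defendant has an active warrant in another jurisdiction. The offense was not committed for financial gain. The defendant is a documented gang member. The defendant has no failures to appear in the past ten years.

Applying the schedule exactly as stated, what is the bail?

Base amounts from the schedule: welfare fraud $6,900; unlawful firearm possession $22,800.
Stacking rule: highest base plus 30% of each additional charge. Highest is unlawful firearm possession at $22,800. Additional: $6,900 × 30% = $2,070. Combined base = $22,800 + $2,070 = $24,870.
No failures to appear in the past ten years (−$1,000 flat): $24,870 − $1,000 = $23,870.
Net percentage adjustment: +75% +75% = +150%. $23,870 × 2.5 = $59,675.

$59,675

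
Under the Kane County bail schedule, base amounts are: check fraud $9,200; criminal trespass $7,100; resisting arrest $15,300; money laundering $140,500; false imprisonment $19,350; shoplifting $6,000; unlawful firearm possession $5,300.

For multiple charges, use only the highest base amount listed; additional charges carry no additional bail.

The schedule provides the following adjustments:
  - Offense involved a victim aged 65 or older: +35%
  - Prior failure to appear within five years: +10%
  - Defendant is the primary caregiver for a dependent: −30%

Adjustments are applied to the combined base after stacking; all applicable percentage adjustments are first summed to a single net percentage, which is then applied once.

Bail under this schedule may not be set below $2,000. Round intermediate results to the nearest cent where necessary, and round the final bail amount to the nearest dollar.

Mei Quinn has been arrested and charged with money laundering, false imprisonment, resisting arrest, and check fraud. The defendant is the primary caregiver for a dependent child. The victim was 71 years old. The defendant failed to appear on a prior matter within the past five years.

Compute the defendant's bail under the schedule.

$161,575

Base amounts from the schedule: money laundering $140,500; false imprisonment $19,350; resisting arrest $15,300; check fraud $9,200.
Stacking rule: use the highest base only. Highest is money laundering at $140,500. Combined base = $140,500.
Net percentage adjustment: +35% +10% −30% = +15%. $140,500 × 1.15 = $161,575.
$161,575 is at or above the $2,000 minimum.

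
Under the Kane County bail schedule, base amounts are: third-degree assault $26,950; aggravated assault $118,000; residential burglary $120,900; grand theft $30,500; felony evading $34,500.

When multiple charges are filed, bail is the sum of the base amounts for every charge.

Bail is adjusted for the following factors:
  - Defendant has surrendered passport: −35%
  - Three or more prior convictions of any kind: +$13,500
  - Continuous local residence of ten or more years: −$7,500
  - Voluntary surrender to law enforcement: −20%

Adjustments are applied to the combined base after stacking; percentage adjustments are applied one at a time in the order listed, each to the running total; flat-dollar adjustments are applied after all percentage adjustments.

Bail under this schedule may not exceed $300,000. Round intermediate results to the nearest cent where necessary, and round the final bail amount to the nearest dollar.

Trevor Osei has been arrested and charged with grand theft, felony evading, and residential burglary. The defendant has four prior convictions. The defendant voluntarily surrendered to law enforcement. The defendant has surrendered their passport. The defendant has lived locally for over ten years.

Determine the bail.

$102,668

Base amounts from the schedule: grand theft $30,500; felony evading $34,500; residential burglary $120,900.
Stacking rule: sum of all bases. $30,500 + $34,500 + $120,900 = $185,900.
Defendant has surrendered passport (−35%): $185,900 × 0.65 = $120,835.
Voluntary surrender to law enforcement (−20%): $120,835 × 0.8 = $96,668.
Three or more prior convictions of any kind (+$13,500 flat): $96,668 + $13,500 = $110,168.
Continuous local residence of ten or more years (−$7,500 flat): $110,168 − $7,500 = $102,668.
$102,668 is within the $300,000 maximum.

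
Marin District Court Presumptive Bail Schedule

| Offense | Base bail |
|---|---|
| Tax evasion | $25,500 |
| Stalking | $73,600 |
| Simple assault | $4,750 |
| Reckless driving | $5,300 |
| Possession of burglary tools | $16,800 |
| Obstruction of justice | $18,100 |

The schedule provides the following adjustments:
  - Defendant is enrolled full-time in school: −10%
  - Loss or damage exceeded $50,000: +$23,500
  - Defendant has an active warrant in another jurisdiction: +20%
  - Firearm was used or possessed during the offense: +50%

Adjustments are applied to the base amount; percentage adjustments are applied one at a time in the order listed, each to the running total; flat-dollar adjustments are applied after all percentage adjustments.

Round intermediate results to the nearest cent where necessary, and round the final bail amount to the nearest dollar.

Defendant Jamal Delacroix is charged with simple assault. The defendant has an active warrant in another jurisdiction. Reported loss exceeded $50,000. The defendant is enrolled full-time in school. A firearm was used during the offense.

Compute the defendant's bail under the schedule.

Base amounts from the schedule: simple assault $4,750.
Single charge. Combined base = $4,750.
Defendant is enrolled full-time in school (−10%): $4,750 × 0.9 = $4,275.
Defendant has an active warrant in another jurisdiction (+20%): $4,275 × 1.2 = $5,130.
Firearm was used or possessed during the offense (+50%): $5,130 × 1.5 = $7,695.
Loss or damage exceeded $50,000 (+$23,500 flat): $7,695 + $23,500 = $31,195.

$31,195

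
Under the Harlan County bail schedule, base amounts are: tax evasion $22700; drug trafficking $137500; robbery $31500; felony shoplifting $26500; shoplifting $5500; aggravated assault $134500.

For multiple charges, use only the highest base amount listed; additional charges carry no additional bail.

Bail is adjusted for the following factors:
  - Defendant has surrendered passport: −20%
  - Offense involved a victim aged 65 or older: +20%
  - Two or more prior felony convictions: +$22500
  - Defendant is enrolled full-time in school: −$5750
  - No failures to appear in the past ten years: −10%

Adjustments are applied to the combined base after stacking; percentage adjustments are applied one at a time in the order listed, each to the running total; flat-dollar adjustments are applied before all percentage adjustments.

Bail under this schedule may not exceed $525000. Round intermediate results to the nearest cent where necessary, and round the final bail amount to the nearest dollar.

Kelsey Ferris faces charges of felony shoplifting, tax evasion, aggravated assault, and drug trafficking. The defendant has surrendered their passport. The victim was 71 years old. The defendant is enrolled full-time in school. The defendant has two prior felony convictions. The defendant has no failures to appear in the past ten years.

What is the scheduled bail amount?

Base amounts from the schedule: felony shoplifting $26500; tax evasion $22700; aggravated assault $134500; drug trafficking $137500.
Stacking rule: use the highest base only. Highest is drug trafficking at $137500. Combined base = $137500.
Two or more prior felony convictions (+$22500 flat): $137500 + $22500 = $160000.
Defendant is enrolled full-time in school (−$5750 flat): $160000 − $5750 = $154250.
Defendant has surrendered passport (−20%): $154250 × 0.8 = $123400.
Offense involved a victim aged 65 or older (+20%): $123400 × 1.2 = $148080.
No failures to appear in the past ten years (−10%): $148080 × 0.9 = $133272.
$133272 is within the $525000 maximum.

$133272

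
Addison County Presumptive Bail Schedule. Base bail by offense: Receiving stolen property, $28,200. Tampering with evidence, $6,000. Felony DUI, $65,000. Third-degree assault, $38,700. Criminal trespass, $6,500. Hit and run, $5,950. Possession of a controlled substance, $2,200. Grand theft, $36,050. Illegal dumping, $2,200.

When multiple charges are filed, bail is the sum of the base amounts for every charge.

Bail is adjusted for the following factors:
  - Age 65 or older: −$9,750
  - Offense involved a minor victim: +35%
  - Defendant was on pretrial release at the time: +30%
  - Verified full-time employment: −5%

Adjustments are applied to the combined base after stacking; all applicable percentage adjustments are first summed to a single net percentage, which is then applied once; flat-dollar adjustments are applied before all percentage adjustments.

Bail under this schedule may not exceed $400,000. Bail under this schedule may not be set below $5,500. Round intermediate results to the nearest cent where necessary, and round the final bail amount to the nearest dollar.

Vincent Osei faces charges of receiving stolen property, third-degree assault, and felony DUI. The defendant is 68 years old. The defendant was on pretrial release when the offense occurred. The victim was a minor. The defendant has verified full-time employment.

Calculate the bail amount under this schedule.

$195,440

Base amounts from the schedule: receiving stolen property $28,200; third-degree assault $38,700; felony DUI $65,000.
Stacking rule: sum of all bases. $28,200 + $38,700 + $65,000 = $131,900.
Age 65 or older (−$9,750 flat): $131,900 − $9,750 = $122,150.
Net percentage adjustment: +35% +30% −5% = +60%. $122,150 × 1.6 = $195,440.
$195,440 is within the $400,000 maximum.
$195,440 is at or above the $5,500 minimum.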